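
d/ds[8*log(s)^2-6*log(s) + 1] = (16*log(s) - 6)/s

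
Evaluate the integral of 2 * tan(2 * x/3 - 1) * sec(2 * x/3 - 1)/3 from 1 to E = -sec(1/3) + sec(1 - 2*E/3)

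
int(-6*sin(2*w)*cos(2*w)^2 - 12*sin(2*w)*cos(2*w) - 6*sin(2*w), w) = 8*cos(w)^6 + C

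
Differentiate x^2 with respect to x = 2*x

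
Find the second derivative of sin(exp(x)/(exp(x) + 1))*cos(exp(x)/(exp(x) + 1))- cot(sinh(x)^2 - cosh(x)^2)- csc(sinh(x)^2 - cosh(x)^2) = (-exp(2*x)*cos(2*exp(x)/(exp(x) + 1)) - 2*exp(x)*sin(2*exp(x)/(exp(x) + 1)) + cos(2*exp(x)/(exp(x) + 1)))*exp(x)/(exp(4*x) + 4*exp(3*x) + 6*exp(2*x) + 4*exp(x) + 1)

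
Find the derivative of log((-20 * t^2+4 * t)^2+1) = (1600*t^3 - 480*t^2 + 32*t)/(400*t^4 - 160*t^3 + 16*t^2 + 1)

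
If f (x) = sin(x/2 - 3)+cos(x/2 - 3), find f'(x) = sqrt(2)*cos(x/2 - 3 + pi/4)/2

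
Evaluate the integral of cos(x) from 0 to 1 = sin(1)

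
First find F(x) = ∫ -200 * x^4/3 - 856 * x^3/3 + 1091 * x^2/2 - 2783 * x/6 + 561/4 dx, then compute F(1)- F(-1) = 1235/2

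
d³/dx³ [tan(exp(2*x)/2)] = 6*(-1 + cos(exp(2*x)/2)^(-2))^2*exp(6*x) - 6*exp(6*x) + 8*exp(6*x)/cos(exp(2*x)/2)^2 + 12*exp(4*x)*sin(exp(2*x)/2)/cos(exp(2*x)/2)^3 + 4*exp(2*x)/cos(exp(2*x)/2)^2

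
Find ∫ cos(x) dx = sin(x) + C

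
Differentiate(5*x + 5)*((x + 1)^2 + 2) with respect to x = 15*x^2 + 30*x + 25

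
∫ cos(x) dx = sin(x) + C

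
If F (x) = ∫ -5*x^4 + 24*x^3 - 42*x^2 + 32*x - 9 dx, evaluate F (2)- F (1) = 0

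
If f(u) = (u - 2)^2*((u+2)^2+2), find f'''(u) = 24*u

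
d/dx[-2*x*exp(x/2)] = -x*exp(x/2) - 2*exp(x/2)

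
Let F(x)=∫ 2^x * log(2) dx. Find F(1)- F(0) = 1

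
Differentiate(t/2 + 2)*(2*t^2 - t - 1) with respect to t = 3*t^2 + 7*t - 5/2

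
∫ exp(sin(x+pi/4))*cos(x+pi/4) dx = exp(sin(x + pi/4)) + C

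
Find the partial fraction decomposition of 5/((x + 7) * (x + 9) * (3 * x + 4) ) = 45/(391*(3*x + 4)) + 5/(46*(x + 9)) - 5/(34*(x + 7))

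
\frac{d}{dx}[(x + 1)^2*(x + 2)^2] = 4*x^3 + 18*x^2 + 26*x + 12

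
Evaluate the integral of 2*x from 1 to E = -1 + exp(2)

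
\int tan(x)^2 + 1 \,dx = tan(x) + C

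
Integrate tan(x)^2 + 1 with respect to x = tan(x) + C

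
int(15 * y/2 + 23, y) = 15*y^2/4 + 23*y + C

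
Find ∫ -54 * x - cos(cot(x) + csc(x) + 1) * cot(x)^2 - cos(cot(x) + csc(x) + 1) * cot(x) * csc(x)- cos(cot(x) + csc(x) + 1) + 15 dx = -27*x^2 + 15*x + sin(cot(x) + csc(x) + 1) + C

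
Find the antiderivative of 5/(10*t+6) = log(5*t + 3)/2 + C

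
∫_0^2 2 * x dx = 4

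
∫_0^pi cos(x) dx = 0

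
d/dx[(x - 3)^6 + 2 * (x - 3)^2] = 6*x^5 - 90*x^4 + 540*x^3 - 1620*x^2 + 2434*x - 1470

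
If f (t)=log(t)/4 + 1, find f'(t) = 1/(4*t)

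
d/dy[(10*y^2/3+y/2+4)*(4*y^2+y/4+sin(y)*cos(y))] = 160*y^3/3 + 10*y^2*cos(2*y)/3 + 17*y^2/2 + 10*y*sin(2*y)/3 + y*cos(2*y)/2 + 129*y/4 + sin(2*y)/4 + 4*cos(2*y) + 1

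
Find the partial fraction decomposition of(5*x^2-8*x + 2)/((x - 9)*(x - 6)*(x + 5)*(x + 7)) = -303/(416*(x + 7)) + 167/(308*(x + 5)) - 134/(429*(x - 6)) + 335/(672*(x - 9))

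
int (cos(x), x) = sin(x) + C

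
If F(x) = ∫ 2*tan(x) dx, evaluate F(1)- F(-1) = 0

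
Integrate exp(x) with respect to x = exp(x) + C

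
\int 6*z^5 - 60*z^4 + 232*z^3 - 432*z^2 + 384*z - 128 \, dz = z^6 - 12*z^5 + 58*z^4 - 144*z^3 + 192*z^2 - 128*z + C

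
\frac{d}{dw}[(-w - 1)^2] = 2*w + 2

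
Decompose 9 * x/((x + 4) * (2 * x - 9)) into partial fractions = 81/(17*(2*x - 9)) + 36/(17*(x + 4))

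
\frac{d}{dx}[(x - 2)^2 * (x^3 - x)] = 5*x^4 - 16*x^3 + 9*x^2 + 8*x - 4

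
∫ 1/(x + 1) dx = log(x + 1) + C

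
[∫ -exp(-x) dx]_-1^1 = -E + exp(-1)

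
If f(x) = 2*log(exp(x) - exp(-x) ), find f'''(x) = (16*exp(4*x) + 16*exp(2*x))/(exp(6*x) - 3*exp(4*x) + 3*exp(2*x) - 1)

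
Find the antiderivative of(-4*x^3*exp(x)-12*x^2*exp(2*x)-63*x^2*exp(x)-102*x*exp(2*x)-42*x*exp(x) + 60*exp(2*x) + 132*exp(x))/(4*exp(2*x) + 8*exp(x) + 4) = -(4*x + 3)*(x^2 + 12*x - 24)*exp(x)/(4*exp(x) + 4) + C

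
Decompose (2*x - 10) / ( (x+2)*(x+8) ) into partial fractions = 13/(3*(x + 8)) - 7/(3*(x + 2))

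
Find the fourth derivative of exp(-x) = exp(-x)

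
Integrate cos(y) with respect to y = sin(y) + C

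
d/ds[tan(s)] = cos(s)^(-2)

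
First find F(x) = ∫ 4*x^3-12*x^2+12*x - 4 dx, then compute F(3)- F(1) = 16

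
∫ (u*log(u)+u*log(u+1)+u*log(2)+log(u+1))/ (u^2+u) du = log(2*u)*log(u + 1) + C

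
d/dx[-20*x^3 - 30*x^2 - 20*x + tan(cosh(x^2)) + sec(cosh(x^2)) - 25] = -60*x^2 + 2*x*sin(cosh(x^2))*sinh(x^2)/cos(cosh(x^2))^2 - 60*x + 2*x*sinh(x^2)/cos(cosh(x^2))^2 - 20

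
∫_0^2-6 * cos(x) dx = -6*sin(2)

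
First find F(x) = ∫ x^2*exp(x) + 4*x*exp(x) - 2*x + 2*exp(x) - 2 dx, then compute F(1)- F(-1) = -4 + exp(-1) + 3*E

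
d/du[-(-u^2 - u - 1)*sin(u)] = u^2*cos(u) + 2*u*sin(u) + u*cos(u) + sin(u) + cos(u)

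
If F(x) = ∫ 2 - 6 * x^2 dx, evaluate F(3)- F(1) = -48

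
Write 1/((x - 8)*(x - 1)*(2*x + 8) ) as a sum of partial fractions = 1/(120*(x + 4)) - 1/(70*(x - 1)) + 1/(168*(x - 8))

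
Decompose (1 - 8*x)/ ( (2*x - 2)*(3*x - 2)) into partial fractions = 13/(2*(3*x - 2)) - 7/(2*(x - 1))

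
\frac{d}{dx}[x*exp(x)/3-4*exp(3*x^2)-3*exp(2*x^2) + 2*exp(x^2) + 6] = x*exp(x)/3 - 24*x*exp(3*x^2) - 12*x*exp(2*x^2) + 4*x*exp(x^2) + exp(x)/3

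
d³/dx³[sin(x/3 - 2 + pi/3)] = -cos(x/3 - 2 + pi/3)/27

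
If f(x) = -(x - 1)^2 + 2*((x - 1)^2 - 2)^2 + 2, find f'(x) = 8*x^3 - 24*x^2 + 6*x + 10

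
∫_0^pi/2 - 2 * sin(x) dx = -2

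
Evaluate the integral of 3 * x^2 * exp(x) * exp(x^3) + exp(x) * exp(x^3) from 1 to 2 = -exp(2) + exp(10)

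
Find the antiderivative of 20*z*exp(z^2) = 10*exp(z^2) + C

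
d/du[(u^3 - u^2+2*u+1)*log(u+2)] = (3*u^3*log(u + 2) + u^3 + 4*u^2*log(u + 2) - u^2 - 2*u*log(u + 2) + 2*u + 4*log(u + 2) + 1)/(u + 2)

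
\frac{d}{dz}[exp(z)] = exp(z)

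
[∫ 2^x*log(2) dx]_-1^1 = 3/2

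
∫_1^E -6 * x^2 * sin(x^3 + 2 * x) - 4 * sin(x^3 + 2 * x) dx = 2*cos(2*E + exp(3)) - 2*cos(3)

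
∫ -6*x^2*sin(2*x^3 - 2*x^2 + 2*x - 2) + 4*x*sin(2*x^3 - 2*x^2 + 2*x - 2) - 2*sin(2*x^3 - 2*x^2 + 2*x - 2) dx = cos(2*(x^3 - x^2 + x - 1)) + C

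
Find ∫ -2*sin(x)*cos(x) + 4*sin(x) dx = (cos(x) - 2)^2 + C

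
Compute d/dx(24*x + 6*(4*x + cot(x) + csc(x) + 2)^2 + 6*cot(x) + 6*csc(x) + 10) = -48*x*cot(x)^2 - 48*x*cot(x)*csc(x) + 144*x - 12*cot(x)^3 - 24*cot(x)^2*csc(x) - 30*cot(x)^2 - 12*cot(x)*csc(x)^2 - 30*cot(x)*csc(x) + 36*cot(x) + 36*csc(x) + 90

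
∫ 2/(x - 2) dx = 2*log(2 - x) + C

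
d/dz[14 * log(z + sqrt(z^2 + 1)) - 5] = (14*z + 14*sqrt(z^2 + 1))/(z^2 + z*sqrt(z^2 + 1) + 1)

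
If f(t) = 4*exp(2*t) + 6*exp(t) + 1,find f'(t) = 8*exp(2*t) + 6*exp(t)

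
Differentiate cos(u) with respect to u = -sin(u)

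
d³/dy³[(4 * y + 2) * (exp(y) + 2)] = 4*y*exp(y) + 14*exp(y)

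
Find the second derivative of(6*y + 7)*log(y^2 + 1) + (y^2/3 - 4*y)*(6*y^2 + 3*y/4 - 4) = (144*y^6 - 855*y^5 + 236*y^4 - 1638*y^3 - 44*y^2 - 639*y + 32)/(6*y^4 + 12*y^2 + 6)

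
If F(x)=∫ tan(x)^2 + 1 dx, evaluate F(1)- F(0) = tan(1)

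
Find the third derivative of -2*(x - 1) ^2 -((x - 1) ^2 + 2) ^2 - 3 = 24 - 24*x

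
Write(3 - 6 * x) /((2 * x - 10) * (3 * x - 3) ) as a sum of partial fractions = 1/(8*(x - 1)) - 9/(8*(x - 5))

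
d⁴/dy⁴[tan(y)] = 24*tan(y)^5 + 40*tan(y)^3 + 16*tan(y)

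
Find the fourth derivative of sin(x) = sin(x)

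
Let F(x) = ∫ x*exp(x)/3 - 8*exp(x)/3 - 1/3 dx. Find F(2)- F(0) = 7/3 - 7*exp(2)/3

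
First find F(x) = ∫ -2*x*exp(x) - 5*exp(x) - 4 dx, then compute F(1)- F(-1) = -5*E - 8 + exp(-1)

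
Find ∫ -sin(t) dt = cos(t) + C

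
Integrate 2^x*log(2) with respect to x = 2^x + C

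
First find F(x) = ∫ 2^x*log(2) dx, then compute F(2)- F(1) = 2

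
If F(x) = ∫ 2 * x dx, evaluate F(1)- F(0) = 1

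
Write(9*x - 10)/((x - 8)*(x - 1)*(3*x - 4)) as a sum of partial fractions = -9/(10*(3*x - 4)) - 1/(7*(x - 1)) + 31/(70*(x - 8))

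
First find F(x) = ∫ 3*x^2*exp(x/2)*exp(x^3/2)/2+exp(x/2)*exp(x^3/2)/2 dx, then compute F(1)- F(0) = -1 + E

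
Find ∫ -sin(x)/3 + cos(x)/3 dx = sqrt(2)*sin(x + pi/4)/3 + C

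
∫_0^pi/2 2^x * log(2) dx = -1 + 2^(pi/2)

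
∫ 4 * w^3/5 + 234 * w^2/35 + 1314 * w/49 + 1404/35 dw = w^4/5 + 78*w^3/35 + 657*w^2/49 + 1404*w/35 + C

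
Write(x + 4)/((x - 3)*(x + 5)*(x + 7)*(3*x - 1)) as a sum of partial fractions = -117/(2816*(3*x - 1)) + 3/(440*(x + 7)) - 1/(256*(x + 5)) + 7/(640*(x - 3))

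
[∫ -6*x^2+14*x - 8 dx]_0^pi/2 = (-pi - 1)*((-2 + pi/2)^2 + 2) + 6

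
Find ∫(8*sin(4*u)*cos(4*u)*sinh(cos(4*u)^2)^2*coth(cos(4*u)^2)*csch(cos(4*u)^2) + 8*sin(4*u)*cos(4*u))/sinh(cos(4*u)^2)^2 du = coth(cos(4*u)^2) + csch(cos(4*u)^2) + C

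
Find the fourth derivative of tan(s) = 24*tan(s)^5 + 40*tan(s)^3 + 16*tan(s)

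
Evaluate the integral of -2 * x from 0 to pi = -pi^2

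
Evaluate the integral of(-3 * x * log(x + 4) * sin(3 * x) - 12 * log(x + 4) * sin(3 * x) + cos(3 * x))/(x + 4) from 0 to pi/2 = -log(4)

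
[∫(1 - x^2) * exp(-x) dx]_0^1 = -1 + 4*exp(-1)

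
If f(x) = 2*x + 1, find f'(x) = 2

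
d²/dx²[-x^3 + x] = -6*x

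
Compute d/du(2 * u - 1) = 2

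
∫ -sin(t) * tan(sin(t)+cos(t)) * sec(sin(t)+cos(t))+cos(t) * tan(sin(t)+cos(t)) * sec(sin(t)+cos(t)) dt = sec(sin(t) + cos(t)) + C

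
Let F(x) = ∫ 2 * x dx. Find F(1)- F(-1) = 0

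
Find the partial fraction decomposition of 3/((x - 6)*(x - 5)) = -3/(x - 5) + 3/(x - 6)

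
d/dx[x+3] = 1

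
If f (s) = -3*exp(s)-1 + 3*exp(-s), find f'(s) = (-3*exp(2*s) - 3)*exp(-s)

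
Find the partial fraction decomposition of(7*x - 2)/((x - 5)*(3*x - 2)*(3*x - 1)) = 1/(14*(3*x - 1)) - 8/(13*(3*x - 2)) + 33/(182*(x - 5))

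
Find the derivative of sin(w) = cos(w)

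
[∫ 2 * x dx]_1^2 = 3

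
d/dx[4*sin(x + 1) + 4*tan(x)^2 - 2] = 8*sin(x)/cos(x)^3 + 4*cos(x + 1)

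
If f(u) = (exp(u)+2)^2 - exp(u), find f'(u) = 2*exp(2*u) + 3*exp(u)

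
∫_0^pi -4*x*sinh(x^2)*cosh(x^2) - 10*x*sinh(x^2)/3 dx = -sinh(pi^2)^2 - 5*cosh(pi^2)/3 + 5/3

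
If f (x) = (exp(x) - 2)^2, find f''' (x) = 8*exp(2*x) - 4*exp(x)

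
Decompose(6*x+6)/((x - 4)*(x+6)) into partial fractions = 3/(x + 6) + 3/(x - 4)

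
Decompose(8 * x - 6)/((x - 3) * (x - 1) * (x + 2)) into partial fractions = -22/(15*(x + 2)) - 1/(3*(x - 1)) + 9/(5*(x - 3))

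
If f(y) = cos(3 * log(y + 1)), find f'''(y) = (21*sin(3*log(y + 1)) + 27*cos(3*log(y + 1)))/(y^3 + 3*y^2 + 3*y + 1)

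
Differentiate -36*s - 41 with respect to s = -36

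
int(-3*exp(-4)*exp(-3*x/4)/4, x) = exp(-3*x/4 - 4) + C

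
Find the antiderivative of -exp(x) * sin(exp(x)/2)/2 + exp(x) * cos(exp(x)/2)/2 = sqrt(2)*sin(exp(x)/2 + pi/4) + C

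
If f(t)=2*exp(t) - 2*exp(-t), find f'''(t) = (2*exp(2*t) + 2)*exp(-t)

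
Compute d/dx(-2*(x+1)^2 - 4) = -4*x - 4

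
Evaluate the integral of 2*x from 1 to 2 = 3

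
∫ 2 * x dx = x^2 + C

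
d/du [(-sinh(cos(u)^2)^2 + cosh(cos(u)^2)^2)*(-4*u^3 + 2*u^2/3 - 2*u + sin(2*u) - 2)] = -12*u^2 + 4*u/3 - 4*sin(u)^2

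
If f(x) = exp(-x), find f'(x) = -exp(-x)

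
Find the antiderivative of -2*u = -u^2 + C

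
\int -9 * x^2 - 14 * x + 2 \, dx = -3*x^3 - 7*x^2 + 2*x + C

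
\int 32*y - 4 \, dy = 16*y^2 - 4*y + C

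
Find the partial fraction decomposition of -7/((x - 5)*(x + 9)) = 1/(2*(x + 9)) - 1/(2*(x - 5))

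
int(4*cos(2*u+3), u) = 2*sin(2*u + 3) + C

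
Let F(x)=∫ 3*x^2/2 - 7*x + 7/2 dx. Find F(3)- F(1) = -8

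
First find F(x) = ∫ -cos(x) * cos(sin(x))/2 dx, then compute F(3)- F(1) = -sin(sin(3))/2 + sin(sin(1))/2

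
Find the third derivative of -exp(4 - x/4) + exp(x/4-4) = (exp(x/2 - 8) + 1)*exp(4 - x/4)/64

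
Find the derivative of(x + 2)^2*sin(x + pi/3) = x^2*cos(x + pi/3) + 2*sqrt(2)*x*cos(x + pi/12) + 2*x*cos(x + pi/3) + 4*sqrt(2)*cos(x + pi/12)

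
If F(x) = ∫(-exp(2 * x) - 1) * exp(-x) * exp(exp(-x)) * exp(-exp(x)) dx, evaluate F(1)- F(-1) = -exp(E - exp(-1)) + exp(-E + exp(-1))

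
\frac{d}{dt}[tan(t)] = cos(t)^(-2)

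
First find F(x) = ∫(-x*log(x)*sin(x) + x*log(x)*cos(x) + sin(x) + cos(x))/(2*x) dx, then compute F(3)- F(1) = (cos(3) + sin(3))*log(3)/2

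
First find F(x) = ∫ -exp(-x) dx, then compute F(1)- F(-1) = -E + exp(-1)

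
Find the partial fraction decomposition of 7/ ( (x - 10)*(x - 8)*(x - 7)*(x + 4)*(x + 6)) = 1/(832*(x + 6)) - 1/(528*(x + 4)) + 7/(429*(x - 7)) - 1/(48*(x - 8)) + 1/(192*(x - 10))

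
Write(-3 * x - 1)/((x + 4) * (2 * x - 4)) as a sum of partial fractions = -11/(12*(x + 4)) - 7/(12*(x - 2))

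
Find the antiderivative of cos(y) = sin(y) + C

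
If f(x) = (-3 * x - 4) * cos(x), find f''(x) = 3*x*cos(x) + 6*sin(x) + 4*cos(x)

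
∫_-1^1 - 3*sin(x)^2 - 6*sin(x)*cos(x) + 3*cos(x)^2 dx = 3*sin(2)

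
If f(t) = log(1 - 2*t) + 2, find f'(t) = 2/(2*t - 1)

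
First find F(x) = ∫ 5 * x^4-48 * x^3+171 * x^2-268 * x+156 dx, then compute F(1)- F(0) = 68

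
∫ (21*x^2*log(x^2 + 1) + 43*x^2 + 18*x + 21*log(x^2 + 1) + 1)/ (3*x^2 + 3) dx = x/3 + (7*x + 3)*log(x^2 + 1) + C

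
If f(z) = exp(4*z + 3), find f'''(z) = 64*exp(4*z + 3)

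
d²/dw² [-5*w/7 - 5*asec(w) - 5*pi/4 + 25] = (10*w^2 - 5)/(w^5*sqrt(1 - 1/w^2) - w^3*sqrt(1 - 1/w^2))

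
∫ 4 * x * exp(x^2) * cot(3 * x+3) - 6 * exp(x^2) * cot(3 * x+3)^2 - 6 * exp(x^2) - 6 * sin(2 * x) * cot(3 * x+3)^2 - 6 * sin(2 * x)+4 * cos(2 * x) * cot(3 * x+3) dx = 2*(exp(x^2) + sin(2*x))*cot(3*x + 3) + C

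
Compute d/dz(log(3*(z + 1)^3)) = 3/(z + 1)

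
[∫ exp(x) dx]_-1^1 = E - exp(-1)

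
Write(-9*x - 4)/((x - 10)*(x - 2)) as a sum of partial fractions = 11/(4*(x - 2)) - 47/(4*(x - 10))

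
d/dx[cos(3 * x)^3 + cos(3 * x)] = 9*sin(3*x)^3 - 12*sin(3*x)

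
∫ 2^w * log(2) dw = 2^w + C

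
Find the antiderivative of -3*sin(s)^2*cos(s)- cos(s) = -sin(s)^3 - sin(s) + C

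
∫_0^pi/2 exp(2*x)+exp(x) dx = -3/2 + exp(pi/2) + exp(pi)/2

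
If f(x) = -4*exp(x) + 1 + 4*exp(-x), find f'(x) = (-4*exp(2*x) - 4)*exp(-x)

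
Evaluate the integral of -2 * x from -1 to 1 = 0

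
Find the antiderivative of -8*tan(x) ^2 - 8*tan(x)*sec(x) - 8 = -8*tan(x) - 8/cos(x) + C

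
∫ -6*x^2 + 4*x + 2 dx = -2*x^3 + 2*x^2 + 2*x + C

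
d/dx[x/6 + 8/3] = 1/6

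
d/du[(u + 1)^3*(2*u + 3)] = 8*u^3 + 27*u^2 + 30*u + 11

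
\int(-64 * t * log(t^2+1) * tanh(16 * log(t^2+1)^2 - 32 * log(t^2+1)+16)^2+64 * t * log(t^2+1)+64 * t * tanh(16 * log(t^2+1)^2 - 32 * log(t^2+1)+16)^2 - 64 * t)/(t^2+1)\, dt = tanh(16*(log(t^2 + 1) - 1)^2) + C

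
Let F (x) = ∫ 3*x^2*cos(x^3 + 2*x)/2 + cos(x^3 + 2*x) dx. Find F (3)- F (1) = -sin(3)/2 + sin(33)/2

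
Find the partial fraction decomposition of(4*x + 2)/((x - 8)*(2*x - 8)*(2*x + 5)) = -16/(273*(2*x + 5)) - 9/(52*(x - 4)) + 17/(84*(x - 8))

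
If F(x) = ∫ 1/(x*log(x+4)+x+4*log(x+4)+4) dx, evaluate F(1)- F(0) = -log(1 + log(4)) + log(1 + log(5))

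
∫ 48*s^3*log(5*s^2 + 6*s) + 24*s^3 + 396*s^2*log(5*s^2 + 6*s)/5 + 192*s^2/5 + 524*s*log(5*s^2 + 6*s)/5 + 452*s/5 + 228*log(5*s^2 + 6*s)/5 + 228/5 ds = 2*s*(5*s + 6)*(6*s^2 + 6*s + 19)*log(s*(5*s + 6))/5 + C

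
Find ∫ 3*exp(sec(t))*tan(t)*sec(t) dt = 3*exp(sec(t)) + C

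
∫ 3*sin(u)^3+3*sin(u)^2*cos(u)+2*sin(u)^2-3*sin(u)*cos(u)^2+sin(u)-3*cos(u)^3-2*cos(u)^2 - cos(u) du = -sin(2*u) - 5*sqrt(2)*sin(u + pi/4)/2 + sqrt(2)*cos(3*u + pi/4)/2 + C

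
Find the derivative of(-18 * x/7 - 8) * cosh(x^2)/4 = -9*x^2*sinh(x^2)/7 - 4*x*sinh(x^2) - 9*cosh(x^2)/14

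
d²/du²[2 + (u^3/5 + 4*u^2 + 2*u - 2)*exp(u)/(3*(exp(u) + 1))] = (-u^3*exp(2*u) + u^3*exp(u) - 14*u^2*exp(2*u) + 26*u^2*exp(u) + 6*u*exp(3*u) + 82*u*exp(2*u) + 96*u*exp(u) + 40*exp(3*u) + 110*exp(2*u) + 50*exp(u))/(15*exp(3*u) + 45*exp(2*u) + 45*exp(u) + 15)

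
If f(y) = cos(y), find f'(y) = -sin(y)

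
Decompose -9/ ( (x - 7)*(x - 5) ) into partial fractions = 9/(2*(x - 5)) - 9/(2*(x - 7))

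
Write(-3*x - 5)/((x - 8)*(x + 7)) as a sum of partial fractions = -16/(15*(x + 7)) - 29/(15*(x - 8))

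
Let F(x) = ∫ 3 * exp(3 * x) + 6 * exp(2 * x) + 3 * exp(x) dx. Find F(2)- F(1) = -(1 + E)^3 + (1 + exp(2))^3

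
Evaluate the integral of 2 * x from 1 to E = -1 + exp(2)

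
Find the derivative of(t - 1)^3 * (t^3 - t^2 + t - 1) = 6*t^5 - 20*t^4 + 28*t^3 - 24*t^2 + 14*t - 4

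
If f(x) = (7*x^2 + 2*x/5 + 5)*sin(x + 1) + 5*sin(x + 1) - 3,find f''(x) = -7*x^2*sin(x + 1) - 2*x*sin(x + 1)/5 + 28*x*cos(x + 1) + 4*sin(x + 1) + 4*cos(x + 1)/5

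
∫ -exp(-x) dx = exp(-x) + C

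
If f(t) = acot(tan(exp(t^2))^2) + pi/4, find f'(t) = -4*t*exp(t^2)*sin(exp(t^2))/((tan(exp(t^2))^4 + 1)*cos(exp(t^2))^3)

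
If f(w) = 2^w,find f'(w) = 2^w*log(2)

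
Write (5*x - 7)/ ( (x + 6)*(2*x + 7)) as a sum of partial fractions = -49/(5*(2*x + 7)) + 37/(5*(x + 6))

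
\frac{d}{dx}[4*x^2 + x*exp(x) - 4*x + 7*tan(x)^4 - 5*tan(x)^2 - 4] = x*exp(x) + 8*x + exp(x) + 28*tan(x)^5 + 18*tan(x)^3 - 10*tan(x) - 4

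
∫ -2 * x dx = -x^2 + C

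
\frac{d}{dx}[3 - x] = -1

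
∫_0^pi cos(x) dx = 0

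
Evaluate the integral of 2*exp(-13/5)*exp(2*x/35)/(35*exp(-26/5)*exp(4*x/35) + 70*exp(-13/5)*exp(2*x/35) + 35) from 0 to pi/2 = -exp(-13/5)/(exp(-13/5) + 1) + exp(-13/5 + pi/35)/(exp(-13/5 + pi/35) + 1)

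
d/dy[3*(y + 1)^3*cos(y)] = 3*(y + 1)^2*(-y*sin(y) - sin(y) + 3*cos(y))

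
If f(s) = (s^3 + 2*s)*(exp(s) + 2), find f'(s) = s^3*exp(s) + 3*s^2*exp(s) + 6*s^2 + 2*s*exp(s) + 2*exp(s) + 4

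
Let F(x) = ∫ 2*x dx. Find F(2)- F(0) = 4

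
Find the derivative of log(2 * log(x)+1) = 2/(2*x*log(x) + x)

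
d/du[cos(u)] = -sin(u)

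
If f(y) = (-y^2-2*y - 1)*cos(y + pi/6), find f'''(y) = -y^2*sin(y + pi/6) - 2*y*sin(y + pi/6) + 6*y*cos(y + pi/6) + 5*sin(y + pi/6) + 6*cos(y + pi/6)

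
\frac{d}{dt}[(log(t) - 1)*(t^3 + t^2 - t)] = 3*t^2*log(t) - 2*t^2 + 2*t*log(t) - t - log(t)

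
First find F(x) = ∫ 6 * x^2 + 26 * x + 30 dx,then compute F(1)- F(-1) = 64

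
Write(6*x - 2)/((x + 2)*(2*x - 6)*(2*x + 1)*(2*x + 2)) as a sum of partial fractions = 10/(21*(2*x + 1)) + 7/(30*(x + 2)) - 1/(2*(x + 1)) + 1/(35*(x - 3))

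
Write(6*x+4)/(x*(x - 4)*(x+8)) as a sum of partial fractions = -11/(24*(x + 8)) + 7/(12*(x - 4)) - 1/(8*x)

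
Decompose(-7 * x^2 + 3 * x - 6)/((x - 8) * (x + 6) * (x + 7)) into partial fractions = -74/(3*(x + 7)) + 138/(7*(x + 6)) - 43/(21*(x - 8))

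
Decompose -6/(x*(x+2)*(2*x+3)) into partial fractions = 8/(2*x + 3) - 3/(x + 2) - 1/x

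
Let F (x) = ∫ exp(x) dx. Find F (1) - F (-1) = E - exp(-1)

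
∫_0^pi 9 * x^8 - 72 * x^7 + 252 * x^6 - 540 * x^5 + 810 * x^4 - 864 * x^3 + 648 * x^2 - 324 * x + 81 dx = 27 + (-2 + (-1 + pi)^3)^3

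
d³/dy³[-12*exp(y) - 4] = -12*exp(y)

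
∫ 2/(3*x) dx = 2*log(x)/3 + C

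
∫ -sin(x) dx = cos(x) + C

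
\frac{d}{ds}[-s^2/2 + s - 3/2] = 1 - s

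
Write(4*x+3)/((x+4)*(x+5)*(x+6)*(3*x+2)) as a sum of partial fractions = 9/(2080*(3*x + 2)) + 21/(32*(x + 6)) - 17/(13*(x + 5)) + 13/(20*(x + 4))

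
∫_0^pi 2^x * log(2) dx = -1 + 2^pi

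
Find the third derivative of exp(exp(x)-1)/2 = exp(x + exp(x) - 1)/2 + 3*exp(2*x + exp(x) - 1)/2 + exp(3*x + exp(x) - 1)/2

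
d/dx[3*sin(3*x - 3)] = 9*cos(3*x - 3)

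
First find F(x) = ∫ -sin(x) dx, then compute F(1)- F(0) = -1 + cos(1)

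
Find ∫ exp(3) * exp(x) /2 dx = exp(x + 3)/2 + C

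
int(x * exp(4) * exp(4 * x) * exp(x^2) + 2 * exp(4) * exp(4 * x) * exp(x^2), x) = exp((x + 2)^2)/2 + C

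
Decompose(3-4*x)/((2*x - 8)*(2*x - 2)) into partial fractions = 1/(12*(x - 1)) - 13/(12*(x - 4))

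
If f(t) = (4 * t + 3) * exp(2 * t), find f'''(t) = 32*t*exp(2*t) + 72*exp(2*t)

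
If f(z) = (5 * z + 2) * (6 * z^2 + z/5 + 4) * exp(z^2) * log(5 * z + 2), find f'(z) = 60*z^4*exp(z^2)*log(5*z + 2) + 26*z^3*exp(z^2)*log(5*z + 2) + 654*z^2*exp(z^2)*log(5*z + 2)/5 + 30*z^2*exp(z^2) + 42*z*exp(z^2)*log(5*z + 2) + z*exp(z^2) + 102*exp(z^2)*log(5*z + 2)/5 + 20*exp(z^2)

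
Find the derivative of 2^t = 2^t*log(2)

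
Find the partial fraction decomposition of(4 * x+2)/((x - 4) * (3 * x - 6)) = -5/(3*(x - 2)) + 3/(x - 4)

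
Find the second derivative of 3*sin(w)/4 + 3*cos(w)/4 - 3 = -3*sin(w)/4 - 3*cos(w)/4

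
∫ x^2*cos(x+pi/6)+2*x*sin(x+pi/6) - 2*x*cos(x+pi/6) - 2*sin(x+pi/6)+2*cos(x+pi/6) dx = (x^2 - 2*x + 2)*sin(x + pi/6) + C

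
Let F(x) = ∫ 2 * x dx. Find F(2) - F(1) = 3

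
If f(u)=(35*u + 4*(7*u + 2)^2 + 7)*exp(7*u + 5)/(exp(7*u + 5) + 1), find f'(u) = (1372*u^2*exp(7*u + 5) + 1421*u*exp(7*u + 5) + 392*u*exp(14*u + 10) + 308*exp(7*u + 5) + 147*exp(14*u + 10))/(exp(10)*exp(14*u) + 2*exp(5)*exp(7*u) + 1)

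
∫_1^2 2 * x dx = 3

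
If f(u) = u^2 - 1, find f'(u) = 2*u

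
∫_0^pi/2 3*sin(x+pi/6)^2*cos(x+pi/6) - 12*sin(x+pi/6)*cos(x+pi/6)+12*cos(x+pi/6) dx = (-2 + sqrt(3)/2)^3 + 27/8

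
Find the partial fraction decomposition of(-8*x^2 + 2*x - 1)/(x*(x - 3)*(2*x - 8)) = 67/(6*(x - 3)) - 121/(8*(x - 4)) - 1/(24*x)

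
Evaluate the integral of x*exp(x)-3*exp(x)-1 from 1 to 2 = -2*exp(2) - 1 + 3*E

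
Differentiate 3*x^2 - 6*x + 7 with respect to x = 6*x - 6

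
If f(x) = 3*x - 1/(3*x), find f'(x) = (9*x^2 + 1)/(3*x^2)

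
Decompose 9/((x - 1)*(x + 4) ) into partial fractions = -9/(5*(x + 4)) + 9/(5*(x - 1))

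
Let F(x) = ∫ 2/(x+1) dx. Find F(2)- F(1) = -log(8) + log(18)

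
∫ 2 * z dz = z^2 + C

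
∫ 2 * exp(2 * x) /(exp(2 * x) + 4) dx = log(exp(2*x) + 4) + C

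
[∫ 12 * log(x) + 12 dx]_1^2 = 24*log(2)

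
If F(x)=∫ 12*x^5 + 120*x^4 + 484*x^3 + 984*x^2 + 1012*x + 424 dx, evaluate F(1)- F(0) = 1405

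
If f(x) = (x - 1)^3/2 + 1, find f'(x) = 3*x^2/2 - 3*x + 3/2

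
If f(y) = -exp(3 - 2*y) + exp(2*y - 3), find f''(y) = (4*exp(4*y - 6) - 4)*exp(3 - 2*y)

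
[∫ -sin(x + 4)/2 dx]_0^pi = -cos(4)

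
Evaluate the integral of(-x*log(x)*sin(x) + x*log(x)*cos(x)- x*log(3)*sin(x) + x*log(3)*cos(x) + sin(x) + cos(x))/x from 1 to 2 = -(cos(1) + sin(1))*log(3) + (cos(2) + sin(2))*log(6)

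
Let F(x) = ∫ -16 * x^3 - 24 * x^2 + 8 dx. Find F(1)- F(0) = -4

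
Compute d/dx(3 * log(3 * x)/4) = 3/(4*x)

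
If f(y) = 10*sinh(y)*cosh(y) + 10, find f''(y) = 20*sinh(2*y)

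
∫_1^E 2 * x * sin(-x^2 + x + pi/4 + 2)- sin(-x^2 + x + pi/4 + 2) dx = cos(-exp(2) + pi/4 + 2 + E) - cos(pi/4 + 2)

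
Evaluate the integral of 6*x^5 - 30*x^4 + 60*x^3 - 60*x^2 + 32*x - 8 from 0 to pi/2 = -2 + (-1 + pi/2)^6 + (-1 + pi/2)^2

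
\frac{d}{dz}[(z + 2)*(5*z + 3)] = 10*z + 13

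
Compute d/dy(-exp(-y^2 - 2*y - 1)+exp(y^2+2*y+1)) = (2*y*exp(2*y^2 + 4*y + 2) + 2*y + 2*exp(2*y^2 + 4*y + 2) + 2)*exp(-y^2 - 2*y - 1)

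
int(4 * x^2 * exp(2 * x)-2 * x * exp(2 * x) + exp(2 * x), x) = (2*x^2 - 3*x + 2)*exp(2*x) + C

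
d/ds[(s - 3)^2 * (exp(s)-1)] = s^2*exp(s) - 4*s*exp(s) - 2*s + 3*exp(s) + 6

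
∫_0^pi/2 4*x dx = pi^2/2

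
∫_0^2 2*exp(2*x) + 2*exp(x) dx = -4 + (1 + exp(2))^2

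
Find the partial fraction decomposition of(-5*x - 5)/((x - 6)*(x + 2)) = -5/(8*(x + 2)) - 35/(8*(x - 6))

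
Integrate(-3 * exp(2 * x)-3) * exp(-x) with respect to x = -6*sinh(x) + C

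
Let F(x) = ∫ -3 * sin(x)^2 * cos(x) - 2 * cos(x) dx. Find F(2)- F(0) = -2*sin(2) - sin(2)^3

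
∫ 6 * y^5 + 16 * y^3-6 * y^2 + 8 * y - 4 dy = y^6 + 4*y^4 - 2*y^3 + 4*y^2 - 4*y + C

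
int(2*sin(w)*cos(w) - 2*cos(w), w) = (sin(w) - 1)^2 + C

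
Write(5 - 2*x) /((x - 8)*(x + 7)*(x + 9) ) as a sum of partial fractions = 23/(34*(x + 9)) - 19/(30*(x + 7)) - 11/(255*(x - 8))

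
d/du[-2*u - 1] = -2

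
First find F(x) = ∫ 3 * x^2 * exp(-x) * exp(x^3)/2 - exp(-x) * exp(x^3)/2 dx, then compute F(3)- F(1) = -1/2 + exp(24)/2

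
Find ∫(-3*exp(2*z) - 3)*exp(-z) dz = -6*sinh(z) + C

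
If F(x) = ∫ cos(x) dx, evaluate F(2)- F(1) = -sin(1) + sin(2)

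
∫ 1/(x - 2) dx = log(x/2 - 1) + C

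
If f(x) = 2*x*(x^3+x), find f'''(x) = 48*x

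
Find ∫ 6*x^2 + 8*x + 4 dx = 2*x^3 + 4*x^2 + 4*x + C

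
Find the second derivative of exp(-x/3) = exp(-x/3)/9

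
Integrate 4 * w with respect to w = 2*w^2 + C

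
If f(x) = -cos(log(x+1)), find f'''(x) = (sin(log(x + 1)) - 3*cos(log(x + 1)))/(x^3 + 3*x^2 + 3*x + 1)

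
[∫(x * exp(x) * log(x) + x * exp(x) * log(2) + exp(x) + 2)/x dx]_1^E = -(2 + E)*log(2) + (2 + exp(E))*log(2*E)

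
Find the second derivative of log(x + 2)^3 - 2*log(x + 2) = (-3*log(x + 2)^2 + 6*log(x + 2) + 2)/(x^2 + 4*x + 4)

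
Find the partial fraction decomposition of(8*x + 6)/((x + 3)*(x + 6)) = 14/(x + 6) - 6/(x + 3)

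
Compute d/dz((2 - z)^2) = 2*z - 4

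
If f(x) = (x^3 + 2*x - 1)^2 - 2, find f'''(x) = 120*x^3 + 96*x - 12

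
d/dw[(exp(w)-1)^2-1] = 2*exp(2*w) - 2*exp(w)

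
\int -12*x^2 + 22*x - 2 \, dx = -4*x^3 + 11*x^2 - 2*x + C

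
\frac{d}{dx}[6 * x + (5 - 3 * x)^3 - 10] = -81*x^2 + 270*x - 219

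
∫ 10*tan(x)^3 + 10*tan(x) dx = 5*tan(x)^2 + C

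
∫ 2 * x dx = x^2 + C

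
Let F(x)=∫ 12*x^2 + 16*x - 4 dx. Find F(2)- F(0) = 56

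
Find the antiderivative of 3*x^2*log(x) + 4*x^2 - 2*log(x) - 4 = x*(x^2 - 2)*(log(x) + 1) + C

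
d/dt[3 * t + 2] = 3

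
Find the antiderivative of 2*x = x^2 + C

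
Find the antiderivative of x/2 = x^2/4 + C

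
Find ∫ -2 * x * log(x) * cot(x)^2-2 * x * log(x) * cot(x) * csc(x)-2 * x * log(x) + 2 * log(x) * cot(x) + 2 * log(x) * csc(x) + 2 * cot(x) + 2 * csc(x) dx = 2*x*(cot(x) + csc(x))*log(x) + C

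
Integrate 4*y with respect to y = 2*y^2 + C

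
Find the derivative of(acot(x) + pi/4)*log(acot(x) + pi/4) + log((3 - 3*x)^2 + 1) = (18*x^3 - 9*x^2*log(acot(x) + pi/4) - 27*x^2 + 18*x*log(acot(x) + pi/4) + 36*x - 10*log(acot(x) + pi/4) - 28)/(9*x^4 - 18*x^3 + 19*x^2 - 18*x + 10)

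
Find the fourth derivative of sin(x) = sin(x)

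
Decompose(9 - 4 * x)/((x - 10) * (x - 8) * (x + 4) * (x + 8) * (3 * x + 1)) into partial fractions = 27/(6325*(3*x + 1)) + 41/(26496*(x + 8)) - 25/(7392*(x + 4)) + 23/(9600*(x - 8)) - 1/(504*(x - 10))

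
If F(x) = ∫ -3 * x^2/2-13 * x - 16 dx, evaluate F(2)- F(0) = -62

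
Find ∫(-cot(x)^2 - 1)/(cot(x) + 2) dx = log(cot(x) + 2) + C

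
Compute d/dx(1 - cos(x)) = sin(x)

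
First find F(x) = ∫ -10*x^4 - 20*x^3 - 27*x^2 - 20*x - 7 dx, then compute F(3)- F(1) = -1212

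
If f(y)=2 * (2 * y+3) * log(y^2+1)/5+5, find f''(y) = (8*y^3 - 12*y^2 + 24*y + 12)/(5*y^4 + 10*y^2 + 5)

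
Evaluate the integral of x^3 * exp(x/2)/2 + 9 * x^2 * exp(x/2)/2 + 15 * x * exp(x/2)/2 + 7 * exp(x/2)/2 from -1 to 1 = 8*exp(1/2)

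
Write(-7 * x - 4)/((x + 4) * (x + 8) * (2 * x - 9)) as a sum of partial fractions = -142/(425*(2*x - 9)) + 13/(25*(x + 8)) - 6/(17*(x + 4))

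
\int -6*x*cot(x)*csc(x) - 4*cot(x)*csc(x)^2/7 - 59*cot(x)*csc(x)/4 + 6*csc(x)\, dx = (168*x + 8*csc(x) + 413)*csc(x)/28 + C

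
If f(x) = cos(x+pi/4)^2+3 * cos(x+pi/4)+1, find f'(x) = -3*sin(x + pi/4) - cos(2*x)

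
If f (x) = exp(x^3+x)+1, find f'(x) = 3*x^2*exp(x^3 + x) + exp(x^3 + x)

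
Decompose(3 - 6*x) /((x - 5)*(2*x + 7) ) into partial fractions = -48/(17*(2*x + 7)) - 27/(17*(x - 5))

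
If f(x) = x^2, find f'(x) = 2*x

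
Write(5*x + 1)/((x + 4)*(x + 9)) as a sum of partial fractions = 44/(5*(x + 9)) - 19/(5*(x + 4))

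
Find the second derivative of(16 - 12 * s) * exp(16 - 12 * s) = (2592 - 1728*s)*exp(16 - 12*s)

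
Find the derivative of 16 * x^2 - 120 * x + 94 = 32*x - 120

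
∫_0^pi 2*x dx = pi^2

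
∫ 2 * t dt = t^2 + C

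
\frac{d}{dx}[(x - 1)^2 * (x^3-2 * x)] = 5*x^4 - 8*x^3 - 3*x^2 + 8*x - 2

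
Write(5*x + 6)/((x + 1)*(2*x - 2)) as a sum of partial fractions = -1/(4*(x + 1)) + 11/(4*(x - 1))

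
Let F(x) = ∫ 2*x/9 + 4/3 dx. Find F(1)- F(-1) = 8/3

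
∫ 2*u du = u^2 + C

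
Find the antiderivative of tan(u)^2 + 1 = tan(u) + C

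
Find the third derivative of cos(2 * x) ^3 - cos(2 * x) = 64*(27*sin(x)^4 - 27*sin(x)^2 + 5)*sin(x)*cos(x)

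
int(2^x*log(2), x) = 2^x + C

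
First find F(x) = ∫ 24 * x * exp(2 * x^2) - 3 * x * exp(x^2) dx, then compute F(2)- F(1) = -3*exp(4)/2 - 6*exp(2) + 3*E/2 + 6*exp(8)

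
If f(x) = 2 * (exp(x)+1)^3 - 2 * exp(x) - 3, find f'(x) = 6*exp(3*x) + 12*exp(2*x) + 4*exp(x)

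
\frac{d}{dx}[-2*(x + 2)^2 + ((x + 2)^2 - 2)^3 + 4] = 6*x^5 + 60*x^4 + 216*x^3 + 336*x^2 + 212*x + 40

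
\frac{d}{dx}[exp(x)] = exp(x)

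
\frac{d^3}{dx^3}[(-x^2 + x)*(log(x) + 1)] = (-2*x - 1)/x^2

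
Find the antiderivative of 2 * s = s^2 + C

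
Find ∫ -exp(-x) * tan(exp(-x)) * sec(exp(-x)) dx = sec(exp(-x)) + C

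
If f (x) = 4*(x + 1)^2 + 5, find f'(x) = 8*x + 8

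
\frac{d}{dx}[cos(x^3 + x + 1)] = -(3*x^2 + 1)*sin(x^3 + x + 1)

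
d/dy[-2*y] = -2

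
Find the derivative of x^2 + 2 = 2*x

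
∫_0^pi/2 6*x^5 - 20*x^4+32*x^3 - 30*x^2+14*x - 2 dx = (-1 + pi/2)^3*(-pi^2/4 + pi + pi^3/8)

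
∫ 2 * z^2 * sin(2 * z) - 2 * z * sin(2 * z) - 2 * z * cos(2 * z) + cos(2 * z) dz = z*(1 - z)*cos(2*z) + C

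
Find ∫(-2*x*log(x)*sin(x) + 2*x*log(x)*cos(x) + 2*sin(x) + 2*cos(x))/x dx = 2*sqrt(2)*log(x)*sin(x + pi/4) + C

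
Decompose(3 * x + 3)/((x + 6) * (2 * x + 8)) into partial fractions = 15/(4*(x + 6)) - 9/(4*(x + 4))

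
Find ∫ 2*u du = u^2 + C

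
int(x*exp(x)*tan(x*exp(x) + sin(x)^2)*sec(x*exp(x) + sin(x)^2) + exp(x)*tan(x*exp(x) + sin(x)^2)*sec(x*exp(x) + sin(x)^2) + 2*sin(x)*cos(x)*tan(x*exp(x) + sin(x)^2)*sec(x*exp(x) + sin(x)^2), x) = sec(x*exp(x) + sin(x)^2) + C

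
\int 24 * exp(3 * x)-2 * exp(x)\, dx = (8*exp(2*x) - 2)*exp(x) + C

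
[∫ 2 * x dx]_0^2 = 4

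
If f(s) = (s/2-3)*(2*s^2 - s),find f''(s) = 6*s - 13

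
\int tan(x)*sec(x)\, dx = sec(x) + C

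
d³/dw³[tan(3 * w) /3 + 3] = 54*tan(3*w)^4 + 72*tan(3*w)^2 + 18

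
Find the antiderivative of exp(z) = exp(z) + C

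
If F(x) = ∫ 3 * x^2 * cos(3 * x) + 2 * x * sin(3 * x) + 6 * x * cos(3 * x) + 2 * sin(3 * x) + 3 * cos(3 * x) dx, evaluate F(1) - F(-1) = 4*sin(3)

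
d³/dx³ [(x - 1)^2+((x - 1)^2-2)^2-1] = 24*x - 24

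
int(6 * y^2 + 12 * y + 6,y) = 2*y^3 + 6*y^2 + 6*y + C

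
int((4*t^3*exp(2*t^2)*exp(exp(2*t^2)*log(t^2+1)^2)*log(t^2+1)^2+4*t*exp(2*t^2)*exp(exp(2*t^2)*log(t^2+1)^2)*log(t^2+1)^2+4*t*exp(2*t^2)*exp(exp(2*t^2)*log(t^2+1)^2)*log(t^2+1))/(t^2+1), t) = exp(exp(2*t^2)*log(t^2 + 1)^2) + C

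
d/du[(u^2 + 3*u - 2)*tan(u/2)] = u^2/(2*cos(u/2)^2) + 2*u*tan(u/2) + 3*u/(2*cos(u/2)^2) + 3*tan(u/2) - 1/cos(u/2)^2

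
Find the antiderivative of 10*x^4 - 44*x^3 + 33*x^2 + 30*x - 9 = 2*x^5 - 11*x^4 + 11*x^3 + 15*x^2 - 9*x + C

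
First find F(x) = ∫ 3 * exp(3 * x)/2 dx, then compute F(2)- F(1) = -exp(3)/2 + exp(6)/2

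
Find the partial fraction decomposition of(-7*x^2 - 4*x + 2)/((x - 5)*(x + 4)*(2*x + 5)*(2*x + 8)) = 127/(135*(2*x + 5)) - 95/(243*(x + 4)) - 47/(27*(x + 4)^2) - 193/(2430*(x - 5))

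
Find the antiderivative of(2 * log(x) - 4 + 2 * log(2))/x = (log(2*x) - 2)^2 + C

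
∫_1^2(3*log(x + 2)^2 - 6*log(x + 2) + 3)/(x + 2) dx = -(-1 + log(3))^3 + (-1 + log(4))^3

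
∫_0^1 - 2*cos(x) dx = -2*sin(1)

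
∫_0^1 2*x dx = 1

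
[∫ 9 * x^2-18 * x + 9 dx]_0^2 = 6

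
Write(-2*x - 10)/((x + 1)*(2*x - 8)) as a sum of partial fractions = 4/(5*(x + 1)) - 9/(5*(x - 4))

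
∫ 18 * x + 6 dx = 9*x^2 + 6*x + C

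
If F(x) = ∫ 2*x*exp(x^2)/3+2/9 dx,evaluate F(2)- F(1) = -E/3 + 2/9 + exp(4)/3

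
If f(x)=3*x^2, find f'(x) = 6*x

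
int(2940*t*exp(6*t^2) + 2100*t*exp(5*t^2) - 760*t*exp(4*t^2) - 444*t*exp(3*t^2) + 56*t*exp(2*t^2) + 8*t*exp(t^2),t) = (245*exp(5*t^2) + 210*exp(4*t^2) - 95*exp(3*t^2) - 74*exp(2*t^2) + 14*exp(t^2) + 4)*exp(t^2) + C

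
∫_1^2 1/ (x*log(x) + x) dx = -log(2) + log(2*log(2) + 2)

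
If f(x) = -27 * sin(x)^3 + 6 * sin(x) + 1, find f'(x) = -57*cos(x)/4 + 81*cos(3*x)/4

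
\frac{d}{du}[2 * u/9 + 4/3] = 2/9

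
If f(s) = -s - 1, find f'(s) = -1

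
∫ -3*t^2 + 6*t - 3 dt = -t^3 + 3*t^2 - 3*t + C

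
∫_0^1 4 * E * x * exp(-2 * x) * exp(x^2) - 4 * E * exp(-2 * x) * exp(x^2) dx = 2 - 2*E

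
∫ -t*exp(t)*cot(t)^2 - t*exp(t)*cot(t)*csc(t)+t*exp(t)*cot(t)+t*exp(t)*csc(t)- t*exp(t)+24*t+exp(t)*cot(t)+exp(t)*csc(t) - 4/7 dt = t*(84*t + 7*(cot(t) + csc(t))*exp(t) - 4)/7 + C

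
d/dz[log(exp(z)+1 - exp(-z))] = (exp(2*z) + 1)/(exp(2*z) + exp(z) - 1)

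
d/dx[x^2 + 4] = 2*x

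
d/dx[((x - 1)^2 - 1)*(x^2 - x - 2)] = 4*x^3 - 9*x^2 + 4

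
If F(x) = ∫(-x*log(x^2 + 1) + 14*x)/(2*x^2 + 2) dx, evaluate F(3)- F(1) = -2*(-3 + log(10)/4)^2 - log(2)/2 + log(10)/2 + 2*(-3 + log(2)/4)^2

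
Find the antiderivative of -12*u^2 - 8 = -4*u^3 - 8*u + C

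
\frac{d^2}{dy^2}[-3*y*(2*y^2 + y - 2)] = -36*y - 6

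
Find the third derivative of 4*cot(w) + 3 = -24*cot(w)^4 - 32*cot(w)^2 - 8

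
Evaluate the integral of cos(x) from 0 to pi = 0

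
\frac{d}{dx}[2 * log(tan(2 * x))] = 8/sin(4*x)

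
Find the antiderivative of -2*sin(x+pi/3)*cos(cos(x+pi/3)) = 2*sin(cos(x + pi/3)) + C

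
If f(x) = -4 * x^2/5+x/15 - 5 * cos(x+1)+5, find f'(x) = -8*x/5 + 5*sin(x + 1) + 1/15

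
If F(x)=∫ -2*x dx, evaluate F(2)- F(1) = -3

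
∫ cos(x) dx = sin(x) + C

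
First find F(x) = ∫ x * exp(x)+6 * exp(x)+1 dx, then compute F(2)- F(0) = -3 + 7*exp(2)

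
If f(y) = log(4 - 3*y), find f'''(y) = 54/(27*y^3 - 108*y^2 + 144*y - 64)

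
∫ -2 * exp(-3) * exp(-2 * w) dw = exp(-2*w - 3) + C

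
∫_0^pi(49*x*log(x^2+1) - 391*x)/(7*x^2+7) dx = -112 + log(1 + pi^2)/14 + 7*(-4 + log(1 + pi^2)/2)^2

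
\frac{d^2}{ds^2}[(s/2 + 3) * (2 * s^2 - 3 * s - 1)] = 6*s + 9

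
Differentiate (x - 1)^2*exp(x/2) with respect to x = x^2*exp(x/2)/2 + x*exp(x/2) - 3*exp(x/2)/2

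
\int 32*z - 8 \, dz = 16*z^2 - 8*z + C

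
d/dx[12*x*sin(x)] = 12*x*cos(x) + 12*sin(x)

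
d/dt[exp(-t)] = -exp(-t)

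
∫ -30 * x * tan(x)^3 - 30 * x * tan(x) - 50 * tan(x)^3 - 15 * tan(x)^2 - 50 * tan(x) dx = (-15*x - 25)*tan(x)^2 + C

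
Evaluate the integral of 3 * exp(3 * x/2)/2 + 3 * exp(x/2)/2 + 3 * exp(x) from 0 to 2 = -8 + (1 + E)^3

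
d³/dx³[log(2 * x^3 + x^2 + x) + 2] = (48*x^6 + 48*x^5 + 16*x^3 + 18*x^2 + 6*x + 2)/(8*x^9 + 12*x^8 + 18*x^7 + 13*x^6 + 9*x^5 + 3*x^4 + x^3)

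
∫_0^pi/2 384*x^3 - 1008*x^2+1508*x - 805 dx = -486 - 49*pi/2 + 7*pi^2 + 6*(-7*pi/2 + 9 + pi^2)^2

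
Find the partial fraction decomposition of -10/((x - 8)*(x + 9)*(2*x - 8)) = -5/(221*(x + 9)) + 5/(52*(x - 4)) - 5/(68*(x - 8))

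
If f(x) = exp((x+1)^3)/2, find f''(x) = 9*x^4*exp(x^3 + 3*x^2 + 3*x + 1)/2 + 18*x^3*exp(x^3 + 3*x^2 + 3*x + 1) + 27*x^2*exp(x^3 + 3*x^2 + 3*x + 1) + 21*x*exp(x^3 + 3*x^2 + 3*x + 1) + 15*exp(x^3 + 3*x^2 + 3*x + 1)/2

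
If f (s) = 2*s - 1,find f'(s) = 2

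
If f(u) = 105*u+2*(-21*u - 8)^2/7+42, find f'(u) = 252*u + 201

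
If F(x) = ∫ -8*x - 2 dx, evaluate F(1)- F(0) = -6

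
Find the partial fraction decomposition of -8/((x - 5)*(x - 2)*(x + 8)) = -4/(65*(x + 8)) + 4/(15*(x - 2)) - 8/(39*(x - 5))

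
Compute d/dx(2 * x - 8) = 2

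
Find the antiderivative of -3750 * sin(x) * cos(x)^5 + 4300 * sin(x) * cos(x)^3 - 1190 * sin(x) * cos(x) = (625*cos(x)^4 - 1075*cos(x)^2 + 595)*cos(x)^2 + C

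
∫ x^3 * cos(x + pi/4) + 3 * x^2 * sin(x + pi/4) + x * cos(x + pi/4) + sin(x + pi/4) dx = x*(x^2 + 1)*sin(x + pi/4) + C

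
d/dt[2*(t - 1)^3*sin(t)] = 2*(t - 1)^2*(t*cos(t) + 3*sin(t) - cos(t))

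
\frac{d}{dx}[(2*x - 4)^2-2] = 8*x - 16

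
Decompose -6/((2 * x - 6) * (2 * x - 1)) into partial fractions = 6/(5*(2*x - 1)) - 3/(5*(x - 3))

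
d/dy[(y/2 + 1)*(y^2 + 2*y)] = 3*y^2/2 + 4*y + 2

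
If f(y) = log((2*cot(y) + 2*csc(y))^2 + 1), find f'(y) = -8*(cos(y) + 1)^2/((-3*sin(y)^2 + 8*cos(y) + 8)*sin(y))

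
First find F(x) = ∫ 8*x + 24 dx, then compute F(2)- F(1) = 36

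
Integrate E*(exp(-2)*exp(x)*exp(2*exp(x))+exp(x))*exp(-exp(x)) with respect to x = 2*sinh(exp(x) - 1) + C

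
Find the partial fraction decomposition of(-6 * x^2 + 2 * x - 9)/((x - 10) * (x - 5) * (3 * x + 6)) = -37/(252*(x + 2)) + 149/(105*(x - 5)) - 589/(180*(x - 10))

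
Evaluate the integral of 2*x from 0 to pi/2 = pi^2/4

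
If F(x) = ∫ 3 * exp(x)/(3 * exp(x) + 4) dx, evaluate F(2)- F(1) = -log(4 + 3*E) + log(4 + 3*exp(2))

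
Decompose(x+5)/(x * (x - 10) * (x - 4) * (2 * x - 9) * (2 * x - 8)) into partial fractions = -76/(99*(2*x - 9)) + 73/(192*(x - 4)) + 3/(16*(x - 4)^2) + 1/(528*(x - 10)) + 1/(576*x)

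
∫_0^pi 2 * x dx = pi^2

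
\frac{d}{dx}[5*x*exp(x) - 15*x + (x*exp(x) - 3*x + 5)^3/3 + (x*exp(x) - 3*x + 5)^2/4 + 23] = x^3*exp(3*x) - 6*x^3*exp(2*x) + 9*x^3*exp(x) + x^2*exp(3*x) + 3*x^2*exp(2*x)/2 - 9*x^2*exp(x)/2 - 27*x^2 + 21*x*exp(2*x)/2 - 61*x*exp(x)/2 + 189*x/2 + 65*exp(x)/2 - 195/2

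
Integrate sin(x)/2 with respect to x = -cos(x)/2 + C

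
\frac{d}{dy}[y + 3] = 1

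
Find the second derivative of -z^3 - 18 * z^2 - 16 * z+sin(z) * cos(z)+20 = -6*z - 2*sin(2*z) - 36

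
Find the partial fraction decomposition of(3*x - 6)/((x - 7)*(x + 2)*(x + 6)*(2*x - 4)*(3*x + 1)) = -81/(3740*(3*x + 1)) - 3/(1768*(x + 6)) + 1/(120*(x + 2)) + 1/(1716*(x - 7))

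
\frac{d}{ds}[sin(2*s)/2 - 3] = cos(2*s)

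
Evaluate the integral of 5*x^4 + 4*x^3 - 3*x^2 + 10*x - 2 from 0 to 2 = 56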